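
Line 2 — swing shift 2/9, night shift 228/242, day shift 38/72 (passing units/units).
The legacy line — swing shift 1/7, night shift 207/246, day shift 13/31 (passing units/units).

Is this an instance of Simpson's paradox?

Swing shift: Line 2 2/9 = 22.2%, the legacy line 1/7 = 14.3% → Line 2
Night shift: Line 2 228/242 = 94.2%, the legacy line 207/246 = 84.1% → Line 2
Day shift: Line 2 38/72 = 52.8%, the legacy line 13/31 = 41.9% → Line 2
Overall: Line 2 268/323 = 83.0%, the legacy line 221/284 = 77.8% → Line 2
Line 2 wins overall and in every shift group — no reversal.

No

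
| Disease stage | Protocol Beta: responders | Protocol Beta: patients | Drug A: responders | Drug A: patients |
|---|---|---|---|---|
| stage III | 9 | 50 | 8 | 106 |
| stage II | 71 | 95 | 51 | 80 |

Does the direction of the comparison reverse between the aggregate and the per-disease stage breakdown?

Stage III: Protocol Beta 9/50 = 18.0%, Drug A 8/106 = 7.5% → Protocol Beta
Stage II: Protocol Beta 71/95 = 74.7%, Drug A 51/80 = 63.8% → Protocol Beta
Overall: Protocol Beta 80/145 = 55.2%, Drug A 59/186 = 31.7% → Protocol Beta
Protocol Beta wins overall and in every disease group — no reversal.

No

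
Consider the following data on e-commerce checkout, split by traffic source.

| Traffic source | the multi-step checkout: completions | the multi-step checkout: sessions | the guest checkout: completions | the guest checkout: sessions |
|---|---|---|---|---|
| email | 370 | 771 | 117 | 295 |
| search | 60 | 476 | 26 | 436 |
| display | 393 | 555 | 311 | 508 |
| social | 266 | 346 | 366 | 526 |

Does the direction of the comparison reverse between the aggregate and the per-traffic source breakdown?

Email: the multi-step checkout 370/771 = 48.0%, the guest checkout 117/295 = 39.7% → the multi-step checkout
Search: the multi-step checkout 60/476 = 12.6%, the guest checkout 26/436 = 6.0% → the multi-step checkout
Display: the multi-step checkout 393/555 = 70.8%, the guest checkout 311/508 = 61.2% → the multi-step checkout
Social: the multi-step checkout 266/346 = 76.9%, the guest checkout 366/526 = 69.6% → the multi-step checkout
Overall: the multi-step checkout 1089/2148 = 50.7%, the guest checkout 820/1765 = 46.5% → the multi-step checkout
The multi-step checkout wins overall and in every traffic group — no reversal.

No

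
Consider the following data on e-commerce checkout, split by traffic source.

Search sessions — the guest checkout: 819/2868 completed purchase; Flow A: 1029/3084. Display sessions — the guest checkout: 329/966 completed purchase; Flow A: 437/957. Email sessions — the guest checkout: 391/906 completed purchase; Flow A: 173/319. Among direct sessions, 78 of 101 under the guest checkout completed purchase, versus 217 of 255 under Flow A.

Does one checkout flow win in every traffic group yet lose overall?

Search: the guest checkout 819/2868 = 28.6%, Flow A 1029/3084 = 33.4% → Flow A
Display: the guest checkout 329/966 = 34.1%, Flow A 437/957 = 45.7% → Flow A
Email: the guest checkout 391/906 = 43.2%, Flow A 173/319 = 54.2% → Flow A
Direct: the guest checkout 78/101 = 77.2%, Flow A 217/255 = 85.1% → Flow A
Overall: the guest checkout 1617/4841 = 33.4%, Flow A 1856/4615 = 40.2% → Flow A
Flow A wins overall and in every traffic group — no reversal.

No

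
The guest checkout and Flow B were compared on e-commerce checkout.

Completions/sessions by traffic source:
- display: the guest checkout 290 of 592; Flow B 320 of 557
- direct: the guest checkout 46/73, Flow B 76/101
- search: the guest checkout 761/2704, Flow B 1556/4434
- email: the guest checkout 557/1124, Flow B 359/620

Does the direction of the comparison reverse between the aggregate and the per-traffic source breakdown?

Display: the guest checkout 290/592 = 49.0%, Flow B 320/557 = 57.5% → Flow B
Direct: the guest checkout 46/73 = 63.0%, Flow B 76/101 = 75.2% → Flow B
Search: the guest checkout 761/2704 = 28.1%, Flow B 1556/4434 = 35.1% → Flow B
Email: the guest checkout 557/1124 = 49.6%, Flow B 359/620 = 57.9% → Flow B
Overall: the guest checkout 1654/4493 = 36.8%, Flow B 2311/5712 = 40.5% → Flow B
Flow B wins overall and in every traffic group — no reversal.

No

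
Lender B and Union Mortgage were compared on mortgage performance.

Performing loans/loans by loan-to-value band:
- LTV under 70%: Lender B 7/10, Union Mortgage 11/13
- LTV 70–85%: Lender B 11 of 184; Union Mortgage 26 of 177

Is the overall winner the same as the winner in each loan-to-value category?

LTV under 70%: Lender B 7/10 = 70.0%, Union Mortgage 11/13 = 84.6% → Union Mortgage
LTV 70–85%: Lender B 11/184 = 6.0%, Union Mortgage 26/177 = 14.7% → Union Mortgage
Overall: Lender B 18/194 = 9.3%, Union Mortgage 37/190 = 19.5% → Union Mortgage
Union Mortgage wins overall and in every loan-to-value group — no reversal.

Yes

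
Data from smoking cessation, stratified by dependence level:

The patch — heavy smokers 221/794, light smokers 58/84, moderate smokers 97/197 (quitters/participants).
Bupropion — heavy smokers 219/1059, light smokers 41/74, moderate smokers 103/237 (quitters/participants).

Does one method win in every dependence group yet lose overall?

No

Heavy smokers: the patch 221/794 = 27.8%, bupropion 219/1059 = 20.7% → the patch
Light smokers: the patch 58/84 = 69.0%, bupropion 41/74 = 55.4% → the patch
Moderate smokers: the patch 97/197 = 49.2%, bupropion 103/237 = 43.5% → the patch
Overall: the patch 376/1075 = 35.0%, bupropion 363/1370 = 26.5% → the patch
The patch wins overall and in every dependence group — no reversal.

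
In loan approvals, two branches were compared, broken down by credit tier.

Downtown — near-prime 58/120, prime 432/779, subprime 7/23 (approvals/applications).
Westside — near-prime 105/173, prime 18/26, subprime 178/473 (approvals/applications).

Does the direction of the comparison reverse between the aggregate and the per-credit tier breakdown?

Yes

Near-prime: Downtown 58/120 = 48.3%, Westside 105/173 = 60.7% → Westside
Prime: Downtown 432/779 = 55.5%, Westside 18/26 = 69.2% → Westside
Subprime: Downtown 7/23 = 30.4%, Westside 178/473 = 37.6% → Westside
Overall: Downtown 497/922 = 53.9%, Westside 301/672 = 44.8% → Downtown
Westside wins each credit group but Downtown wins overall — the comparison reverses. Westside's applications skew toward subprime, which has a lower base rate.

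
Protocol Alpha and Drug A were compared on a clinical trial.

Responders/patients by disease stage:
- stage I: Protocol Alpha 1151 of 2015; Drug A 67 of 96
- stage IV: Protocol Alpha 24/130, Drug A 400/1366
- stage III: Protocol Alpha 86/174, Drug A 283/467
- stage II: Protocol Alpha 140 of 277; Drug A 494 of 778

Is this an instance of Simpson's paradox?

Yes

Stage I: Protocol Alpha 1151/2015 = 57.1%, Drug A 67/96 = 69.8% → Drug A
Stage IV: Protocol Alpha 24/130 = 18.5%, Drug A 400/1366 = 29.3% → Drug A
Stage III: Protocol Alpha 86/174 = 49.4%, Drug A 283/467 = 60.6% → Drug A
Stage II: Protocol Alpha 140/277 = 50.5%, Drug A 494/778 = 63.5% → Drug A
Overall: Protocol Alpha 1401/2596 = 54.0%, Drug A 1244/2707 = 46.0% → Protocol Alpha
Drug A wins each disease group but Protocol Alpha wins overall — the comparison reverses. Drug A's patients skew toward stage IV, which has a lower base rate.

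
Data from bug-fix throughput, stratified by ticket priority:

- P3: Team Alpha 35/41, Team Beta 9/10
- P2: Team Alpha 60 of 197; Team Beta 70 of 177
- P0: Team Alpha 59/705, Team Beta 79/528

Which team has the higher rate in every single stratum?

Team Beta

P3: Team Alpha 35/41 = 85.4%, Team Beta 9/10 = 90.0% → Team Beta
P2: Team Alpha 60/197 = 30.5%, Team Beta 70/177 = 39.5% → Team Beta
P0: Team Alpha 59/705 = 8.4%, Team Beta 79/528 = 15.0% → Team Beta
Team Beta has the higher rate in all 3 groups.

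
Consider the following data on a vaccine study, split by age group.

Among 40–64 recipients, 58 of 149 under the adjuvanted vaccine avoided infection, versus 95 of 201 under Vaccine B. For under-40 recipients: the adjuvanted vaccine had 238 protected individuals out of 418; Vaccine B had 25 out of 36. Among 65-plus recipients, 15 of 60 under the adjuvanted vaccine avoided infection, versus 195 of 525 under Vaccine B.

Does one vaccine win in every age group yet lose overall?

Yes

40–64: the adjuvanted vaccine 58/149 = 38.9%, Vaccine B 95/201 = 47.3% → Vaccine B
Under-40: the adjuvanted vaccine 238/418 = 56.9%, Vaccine B 25/36 = 69.4% → Vaccine B
65-plus: the adjuvanted vaccine 15/60 = 25.0%, Vaccine B 195/525 = 37.1% → Vaccine B
Overall: the adjuvanted vaccine 311/627 = 49.6%, Vaccine B 315/762 = 41.3% → the adjuvanted vaccine
Vaccine B wins each age group but the adjuvanted vaccine wins overall — the comparison reverses. Vaccine B's recipients skew toward 65-plus, which has a lower base rate.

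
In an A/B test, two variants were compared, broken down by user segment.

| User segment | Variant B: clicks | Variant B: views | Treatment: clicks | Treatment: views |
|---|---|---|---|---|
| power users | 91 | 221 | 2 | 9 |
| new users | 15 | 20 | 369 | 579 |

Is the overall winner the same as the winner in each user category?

No

Power users: Variant B 91/221 = 41.2%, Treatment 2/9 = 22.2% → Variant B
New users: Variant B 15/20 = 75.0%, Treatment 369/579 = 63.7% → Variant B
Overall: Variant B 106/241 = 44.0%, Treatment 371/588 = 63.1% → Treatment
Variant B wins each user group but Treatment wins overall — the comparison reverses. Variant B's views skew toward power users, which has a lower base rate.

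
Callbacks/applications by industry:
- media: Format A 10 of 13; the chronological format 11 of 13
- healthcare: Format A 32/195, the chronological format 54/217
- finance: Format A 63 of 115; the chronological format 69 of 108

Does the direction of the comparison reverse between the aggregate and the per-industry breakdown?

No

Media: Format A 10/13 = 76.9%, the chronological format 11/13 = 84.6% → the chronological format
Healthcare: Format A 32/195 = 16.4%, the chronological format 54/217 = 24.9% → the chronological format
Finance: Format A 63/115 = 54.8%, the chronological format 69/108 = 63.9% → the chronological format
Overall: Format A 105/323 = 32.5%, the chronological format 134/338 = 39.6% → the chronological format
The chronological format wins overall and in every industry group — no reversal.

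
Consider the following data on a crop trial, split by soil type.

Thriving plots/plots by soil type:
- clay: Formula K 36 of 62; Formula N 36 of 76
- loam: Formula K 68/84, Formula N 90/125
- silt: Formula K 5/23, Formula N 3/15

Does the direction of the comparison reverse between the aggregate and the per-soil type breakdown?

No

Clay: Formula K 36/62 = 58.1%, Formula N 36/76 = 47.4% → Formula K
Loam: Formula K 68/84 = 81.0%, Formula N 90/125 = 72.0% → Formula K
Silt: Formula K 5/23 = 21.7%, Formula N 3/15 = 20.0% → Formula K
Overall: Formula K 109/169 = 64.5%, Formula N 129/216 = 59.7% → Formula K
Formula K wins overall and in every soil group — no reversal.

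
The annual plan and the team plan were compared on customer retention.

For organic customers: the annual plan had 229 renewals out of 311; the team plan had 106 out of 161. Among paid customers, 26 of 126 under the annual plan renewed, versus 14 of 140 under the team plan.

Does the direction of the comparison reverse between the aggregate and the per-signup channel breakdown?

Organic: the annual plan 229/311 = 73.6%, the team plan 106/161 = 65.8% → the annual plan
Paid: the annual plan 26/126 = 20.6%, the team plan 14/140 = 10.0% → the annual plan
Overall: the annual plan 255/437 = 58.4%, the team plan 120/301 = 39.9% → the annual plan
The annual plan wins overall and in every signup group — no reversal.

No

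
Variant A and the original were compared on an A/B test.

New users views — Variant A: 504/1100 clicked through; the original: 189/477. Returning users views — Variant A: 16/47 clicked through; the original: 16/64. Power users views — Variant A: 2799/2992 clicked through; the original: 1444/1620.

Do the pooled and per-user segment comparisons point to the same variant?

New users: Variant A 504/1100 = 45.8%, the original 189/477 = 39.6% → Variant A
Returning users: Variant A 16/47 = 34.0%, the original 16/64 = 25.0% → Variant A
Power users: Variant A 2799/2992 = 93.5%, the original 1444/1620 = 89.1% → Variant A
Overall: Variant A 3319/4139 = 80.2%, the original 1649/2161 = 76.3% → Variant A
Variant A wins overall and in every user group — no reversal.

Yes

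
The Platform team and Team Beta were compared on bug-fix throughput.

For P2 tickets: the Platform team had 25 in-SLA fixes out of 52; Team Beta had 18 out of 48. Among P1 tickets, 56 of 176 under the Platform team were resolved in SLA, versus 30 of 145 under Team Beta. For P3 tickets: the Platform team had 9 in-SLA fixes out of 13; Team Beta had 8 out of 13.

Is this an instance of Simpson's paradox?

No

P2: the Platform team 25/52 = 48.1%, Team Beta 18/48 = 37.5% → the Platform team
P1: the Platform team 56/176 = 31.8%, Team Beta 30/145 = 20.7% → the Platform team
P3: the Platform team 9/13 = 69.2%, Team Beta 8/13 = 61.5% → the Platform team
Overall: the Platform team 90/241 = 37.3%, Team Beta 56/206 = 27.2% → the Platform team
The Platform team wins overall and in every ticket group — no reversal.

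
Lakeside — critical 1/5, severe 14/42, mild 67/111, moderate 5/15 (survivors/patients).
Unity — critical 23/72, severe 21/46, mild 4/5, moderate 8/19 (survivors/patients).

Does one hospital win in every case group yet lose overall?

Critical: Lakeside 1/5 = 20.0%, Unity 23/72 = 31.9% → Unity
Severe: Lakeside 14/42 = 33.3%, Unity 21/46 = 45.7% → Unity
Mild: Lakeside 67/111 = 60.4%, Unity 4/5 = 80.0% → Unity
Moderate: Lakeside 5/15 = 33.3%, Unity 8/19 = 42.1% → Unity
Overall: Lakeside 87/173 = 50.3%, Unity 56/142 = 39.4% → Lakeside
Unity wins each case group but Lakeside wins overall — the comparison reverses. Unity's patients skew toward critical, which has a lower base rate.

Yes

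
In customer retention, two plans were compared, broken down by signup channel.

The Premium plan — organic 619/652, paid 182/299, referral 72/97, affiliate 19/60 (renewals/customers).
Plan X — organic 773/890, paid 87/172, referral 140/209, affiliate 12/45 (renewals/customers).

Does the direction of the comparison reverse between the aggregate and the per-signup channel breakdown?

No

Organic: the Premium plan 619/652 = 94.9%, Plan X 773/890 = 86.9% → the Premium plan
Paid: the Premium plan 182/299 = 60.9%, Plan X 87/172 = 50.6% → the Premium plan
Referral: the Premium plan 72/97 = 74.2%, Plan X 140/209 = 67.0% → the Premium plan
Affiliate: the Premium plan 19/60 = 31.7%, Plan X 12/45 = 26.7% → the Premium plan
Overall: the Premium plan 892/1108 = 80.5%, Plan X 1012/1316 = 76.9% → the Premium plan
The Premium plan wins overall and in every signup group — no reversal.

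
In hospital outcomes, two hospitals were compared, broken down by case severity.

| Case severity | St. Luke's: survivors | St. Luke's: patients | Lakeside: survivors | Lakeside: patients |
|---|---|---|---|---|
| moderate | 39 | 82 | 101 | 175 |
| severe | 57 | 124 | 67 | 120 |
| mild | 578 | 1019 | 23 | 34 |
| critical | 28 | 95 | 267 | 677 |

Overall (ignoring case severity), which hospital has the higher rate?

St. Luke's

Moderate: St. Luke's 39/82 = 47.6%, Lakeside 101/175 = 57.7% → Lakeside
Severe: St. Luke's 57/124 = 46.0%, Lakeside 67/120 = 55.8% → Lakeside
Mild: St. Luke's 578/1019 = 56.7%, Lakeside 23/34 = 67.6% → Lakeside
Critical: St. Luke's 28/95 = 29.5%, Lakeside 267/677 = 39.4% → Lakeside
Overall: St. Luke's 702/1320 = 53.2%, Lakeside 458/1006 = 45.5% → St. Luke's
(Lakeside wins every case group but St. Luke's wins overall — Lakeside's patients skew toward the low-rate critical group.)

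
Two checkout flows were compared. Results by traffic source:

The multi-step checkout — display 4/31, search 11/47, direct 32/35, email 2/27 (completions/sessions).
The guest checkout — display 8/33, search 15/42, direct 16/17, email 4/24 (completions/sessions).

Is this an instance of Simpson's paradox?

No

Display: the multi-step checkout 4/31 = 12.9%, the guest checkout 8/33 = 24.2% → the guest checkout
Search: the multi-step checkout 11/47 = 23.4%, the guest checkout 15/42 = 35.7% → the guest checkout
Direct: the multi-step checkout 32/35 = 91.4%, the guest checkout 16/17 = 94.1% → the guest checkout
Email: the multi-step checkout 2/27 = 7.4%, the guest checkout 4/24 = 16.7% → the guest checkout
Overall: the multi-step checkout 49/140 = 35.0%, the guest checkout 43/116 = 37.1% → the guest checkout
The guest checkout wins overall and in every traffic group — no reversal.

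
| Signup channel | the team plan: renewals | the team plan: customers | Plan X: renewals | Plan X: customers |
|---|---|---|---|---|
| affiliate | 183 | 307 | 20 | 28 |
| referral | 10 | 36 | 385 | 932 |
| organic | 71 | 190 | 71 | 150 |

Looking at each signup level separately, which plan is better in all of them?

Affiliate: the team plan 183/307 = 59.6%, Plan X 20/28 = 71.4% → Plan X
Referral: the team plan 10/36 = 27.8%, Plan X 385/932 = 41.3% → Plan X
Organic: the team plan 71/190 = 37.4%, Plan X 71/150 = 47.3% → Plan X
Plan X has the higher rate in all 3 groups.

Plan X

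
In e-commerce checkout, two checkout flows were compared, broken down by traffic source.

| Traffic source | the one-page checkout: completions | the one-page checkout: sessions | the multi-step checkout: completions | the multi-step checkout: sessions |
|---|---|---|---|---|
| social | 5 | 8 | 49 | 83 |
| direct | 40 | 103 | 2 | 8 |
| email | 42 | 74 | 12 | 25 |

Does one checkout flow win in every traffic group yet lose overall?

Yes

Social: the one-page checkout 5/8 = 62.5%, the multi-step checkout 49/83 = 59.0% → the one-page checkout
Direct: the one-page checkout 40/103 = 38.8%, the multi-step checkout 2/8 = 25.0% → the one-page checkout
Email: the one-page checkout 42/74 = 56.8%, the multi-step checkout 12/25 = 48.0% → the one-page checkout
Overall: the one-page checkout 87/185 = 47.0%, the multi-step checkout 63/116 = 54.3% → the multi-step checkout
The one-page checkout wins each traffic group but the multi-step checkout wins overall — the comparison reverses. The one-page checkout's sessions skew toward direct, which has a lower base rate.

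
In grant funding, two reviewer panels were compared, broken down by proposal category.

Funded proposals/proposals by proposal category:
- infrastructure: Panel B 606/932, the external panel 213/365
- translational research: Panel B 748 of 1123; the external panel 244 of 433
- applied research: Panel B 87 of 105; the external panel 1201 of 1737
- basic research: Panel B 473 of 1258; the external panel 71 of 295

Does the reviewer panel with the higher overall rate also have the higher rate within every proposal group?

Infrastructure: Panel B 606/932 = 65.0%, the external panel 213/365 = 58.4% → Panel B
Translational research: Panel B 748/1123 = 66.6%, the external panel 244/433 = 56.4% → Panel B
Applied research: Panel B 87/105 = 82.9%, the external panel 1201/1737 = 69.1% → Panel B
Basic research: Panel B 473/1258 = 37.6%, the external panel 71/295 = 24.1% → Panel B
Overall: Panel B 1914/3418 = 56.0%, the external panel 1729/2830 = 61.1% → the external panel
Panel B wins each proposal group but the external panel wins overall — the comparison reverses. Panel B's proposals skew toward basic research, which has a lower base rate.

No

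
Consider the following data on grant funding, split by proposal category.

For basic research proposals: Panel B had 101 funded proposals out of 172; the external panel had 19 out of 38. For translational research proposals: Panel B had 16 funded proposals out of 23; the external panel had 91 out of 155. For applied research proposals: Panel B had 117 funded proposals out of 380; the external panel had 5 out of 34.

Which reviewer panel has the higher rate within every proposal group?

Basic research: Panel B 101/172 = 58.7%, the external panel 19/38 = 50.0% → Panel B
Translational research: Panel B 16/23 = 69.6%, the external panel 91/155 = 58.7% → Panel B
Applied research: Panel B 117/380 = 30.8%, the external panel 5/34 = 14.7% → Panel B
Panel B has the higher rate in all 3 groups.

Panel B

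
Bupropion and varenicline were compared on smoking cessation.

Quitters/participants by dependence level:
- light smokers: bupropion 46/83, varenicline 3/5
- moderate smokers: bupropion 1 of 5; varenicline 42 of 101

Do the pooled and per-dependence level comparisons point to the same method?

Light smokers: bupropion 46/83 = 55.4%, varenicline 3/5 = 60.0% → varenicline
Moderate smokers: bupropion 1/5 = 20.0%, varenicline 42/101 = 41.6% → varenicline
Overall: bupropion 47/88 = 53.4%, varenicline 45/106 = 42.5% → bupropion
Varenicline wins each dependence group but bupropion wins overall — the comparison reverses. Varenicline's participants skew toward moderate smokers, which has a lower base rate.

No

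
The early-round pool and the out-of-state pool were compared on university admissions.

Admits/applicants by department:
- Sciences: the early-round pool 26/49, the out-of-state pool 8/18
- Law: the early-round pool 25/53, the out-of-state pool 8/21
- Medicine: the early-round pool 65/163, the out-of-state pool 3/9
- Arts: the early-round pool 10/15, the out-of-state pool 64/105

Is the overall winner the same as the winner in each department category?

Sciences: the early-round pool 26/49 = 53.1%, the out-of-state pool 8/18 = 44.4% → the early-round pool
Law: the early-round pool 25/53 = 47.2%, the out-of-state pool 8/21 = 38.1% → the early-round pool
Medicine: the early-round pool 65/163 = 39.9%, the out-of-state pool 3/9 = 33.3% → the early-round pool
Arts: the early-round pool 10/15 = 66.7%, the out-of-state pool 64/105 = 61.0% → the early-round pool
Overall: the early-round pool 126/280 = 45.0%, the out-of-state pool 83/153 = 54.2% → the out-of-state pool
The early-round pool wins each department group but the out-of-state pool wins overall — the comparison reverses. The early-round pool's applicants skew toward Medicine, which has a lower base rate.

No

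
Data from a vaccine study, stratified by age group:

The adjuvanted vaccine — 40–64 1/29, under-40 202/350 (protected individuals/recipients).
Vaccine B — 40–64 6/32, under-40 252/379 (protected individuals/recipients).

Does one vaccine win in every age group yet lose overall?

40–64: the adjuvanted vaccine 1/29 = 3.4%, Vaccine B 6/32 = 18.8% → Vaccine B
Under-40: the adjuvanted vaccine 202/350 = 57.7%, Vaccine B 252/379 = 66.5% → Vaccine B
Overall: the adjuvanted vaccine 203/379 = 53.6%, Vaccine B 258/411 = 62.8% → Vaccine B
Vaccine B wins overall and in every age group — no reversal.

No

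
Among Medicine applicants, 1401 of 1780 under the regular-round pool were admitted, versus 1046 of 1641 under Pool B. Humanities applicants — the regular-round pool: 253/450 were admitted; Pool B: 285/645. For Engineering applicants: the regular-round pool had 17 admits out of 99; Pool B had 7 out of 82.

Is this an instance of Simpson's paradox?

Medicine: the regular-round pool 1401/1780 = 78.7%, Pool B 1046/1641 = 63.7% → the regular-round pool
Humanities: the regular-round pool 253/450 = 56.2%, Pool B 285/645 = 44.2% → the regular-round pool
Engineering: the regular-round pool 17/99 = 17.2%, Pool B 7/82 = 8.5% → the regular-round pool
Overall: the regular-round pool 1671/2329 = 71.7%, Pool B 1338/2368 = 56.5% → the regular-round pool
The regular-round pool wins overall and in every department group — no reversal.

No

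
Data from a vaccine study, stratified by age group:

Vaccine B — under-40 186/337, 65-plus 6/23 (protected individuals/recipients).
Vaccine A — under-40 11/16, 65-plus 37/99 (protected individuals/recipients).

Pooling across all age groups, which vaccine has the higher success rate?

Under-40: Vaccine B 186/337 = 55.2%, Vaccine A 11/16 = 68.8% → Vaccine A
65-plus: Vaccine B 6/23 = 26.1%, Vaccine A 37/99 = 37.4% → Vaccine A
Overall: Vaccine B 192/360 = 53.3%, Vaccine A 48/115 = 41.7% → Vaccine B
(Vaccine A wins every age group but Vaccine B wins overall — Vaccine A's recipients skew toward the low-rate 65-plus group.)

Vaccine B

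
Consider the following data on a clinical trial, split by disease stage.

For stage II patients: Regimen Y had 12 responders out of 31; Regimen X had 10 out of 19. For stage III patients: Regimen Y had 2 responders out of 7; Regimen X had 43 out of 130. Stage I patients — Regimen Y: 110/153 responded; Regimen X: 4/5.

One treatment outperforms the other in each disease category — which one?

Regimen X

Stage II: Regimen Y 12/31 = 38.7%, Regimen X 10/19 = 52.6% → Regimen X
Stage III: Regimen Y 2/7 = 28.6%, Regimen X 43/130 = 33.1% → Regimen X
Stage I: Regimen Y 110/153 = 71.9%, Regimen X 4/5 = 80.0% → Regimen X
Regimen X has the higher rate in all 3 groups.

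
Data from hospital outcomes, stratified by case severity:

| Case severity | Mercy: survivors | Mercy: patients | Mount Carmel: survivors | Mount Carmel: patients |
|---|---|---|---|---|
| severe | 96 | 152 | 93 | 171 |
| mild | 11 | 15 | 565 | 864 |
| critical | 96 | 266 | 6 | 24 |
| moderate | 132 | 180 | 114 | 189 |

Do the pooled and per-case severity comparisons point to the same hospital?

Severe: Mercy 96/152 = 63.2%, Mount Carmel 93/171 = 54.4% → Mercy
Mild: Mercy 11/15 = 73.3%, Mount Carmel 565/864 = 65.4% → Mercy
Critical: Mercy 96/266 = 36.1%, Mount Carmel 6/24 = 25.0% → Mercy
Moderate: Mercy 132/180 = 73.3%, Mount Carmel 114/189 = 60.3% → Mercy
Overall: Mercy 335/613 = 54.6%, Mount Carmel 778/1248 = 62.3% → Mount Carmel
Mercy wins each case group but Mount Carmel wins overall — the comparison reverses. Mercy's patients skew toward critical, which has a lower base rate.

No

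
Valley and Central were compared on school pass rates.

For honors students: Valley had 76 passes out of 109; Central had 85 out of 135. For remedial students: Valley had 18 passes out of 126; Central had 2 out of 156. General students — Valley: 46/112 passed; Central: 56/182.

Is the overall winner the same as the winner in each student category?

Yes

Honors: Valley 76/109 = 69.7%, Central 85/135 = 63.0% → Valley
Remedial: Valley 18/126 = 14.3%, Central 2/156 = 1.3% → Valley
General: Valley 46/112 = 41.1%, Central 56/182 = 30.8% → Valley
Overall: Valley 140/347 = 40.3%, Central 143/473 = 30.2% → Valley
Valley wins overall and in every student group — no reversal.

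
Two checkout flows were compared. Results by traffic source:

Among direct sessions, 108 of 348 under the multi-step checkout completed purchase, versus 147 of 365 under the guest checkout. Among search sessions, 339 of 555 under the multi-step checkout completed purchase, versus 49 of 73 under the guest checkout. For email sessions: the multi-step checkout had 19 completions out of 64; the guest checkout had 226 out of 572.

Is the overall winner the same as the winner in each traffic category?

No

Direct: the multi-step checkout 108/348 = 31.0%, the guest checkout 147/365 = 40.3% → the guest checkout
Search: the multi-step checkout 339/555 = 61.1%, the guest checkout 49/73 = 67.1% → the guest checkout
Email: the multi-step checkout 19/64 = 29.7%, the guest checkout 226/572 = 39.5% → the guest checkout
Overall: the multi-step checkout 466/967 = 48.2%, the guest checkout 422/1010 = 41.8% → the multi-step checkout
The guest checkout wins each traffic group but the multi-step checkout wins overall — the comparison reverses. The guest checkout's sessions skew toward email, which has a lower base rate.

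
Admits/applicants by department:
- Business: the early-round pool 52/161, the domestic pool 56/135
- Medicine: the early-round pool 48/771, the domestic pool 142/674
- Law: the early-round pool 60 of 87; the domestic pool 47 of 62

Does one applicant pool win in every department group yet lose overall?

No

Business: the early-round pool 52/161 = 32.3%, the domestic pool 56/135 = 41.5% → the domestic pool
Medicine: the early-round pool 48/771 = 6.2%, the domestic pool 142/674 = 21.1% → the domestic pool
Law: the early-round pool 60/87 = 69.0%, the domestic pool 47/62 = 75.8% → the domestic pool
Overall: the early-round pool 160/1019 = 15.7%, the domestic pool 245/871 = 28.1% → the domestic pool
The domestic pool wins overall and in every department group — no reversal.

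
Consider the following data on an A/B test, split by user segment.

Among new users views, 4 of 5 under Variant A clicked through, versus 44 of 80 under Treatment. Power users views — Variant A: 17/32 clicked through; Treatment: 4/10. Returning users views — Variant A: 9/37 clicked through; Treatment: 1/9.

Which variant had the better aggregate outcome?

New users: Variant A 4/5 = 80.0%, Treatment 44/80 = 55.0% → Variant A
Power users: Variant A 17/32 = 53.1%, Treatment 4/10 = 40.0% → Variant A
Returning users: Variant A 9/37 = 24.3%, Treatment 1/9 = 11.1% → Variant A
Overall: Variant A 30/74 = 40.5%, Treatment 49/99 = 49.5% → Treatment
(Variant A wins every user group but Treatment wins overall — Variant A's views skew toward the low-rate returning users group.)

Treatment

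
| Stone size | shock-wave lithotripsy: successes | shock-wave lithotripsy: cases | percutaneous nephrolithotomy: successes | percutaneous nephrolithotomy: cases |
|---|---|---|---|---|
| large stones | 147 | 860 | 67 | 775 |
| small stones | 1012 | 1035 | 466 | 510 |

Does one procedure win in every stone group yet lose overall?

Large stones: shock-wave lithotripsy 147/860 = 17.1%, percutaneous nephrolithotomy 67/775 = 8.6% → shock-wave lithotripsy
Small stones: shock-wave lithotripsy 1012/1035 = 97.8%, percutaneous nephrolithotomy 466/510 = 91.4% → shock-wave lithotripsy
Overall: shock-wave lithotripsy 1159/1895 = 61.2%, percutaneous nephrolithotomy 533/1285 = 41.5% → shock-wave lithotripsy
Shock-wave lithotripsy wins overall and in every stone group — no reversal.

No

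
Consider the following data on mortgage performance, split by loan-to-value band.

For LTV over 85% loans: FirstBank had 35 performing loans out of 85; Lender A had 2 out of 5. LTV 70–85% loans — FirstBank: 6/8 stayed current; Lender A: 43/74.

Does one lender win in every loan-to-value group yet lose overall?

LTV over 85%: FirstBank 35/85 = 41.2%, Lender A 2/5 = 40.0% → FirstBank
LTV 70–85%: FirstBank 6/8 = 75.0%, Lender A 43/74 = 58.1% → FirstBank
Overall: FirstBank 41/93 = 44.1%, Lender A 45/79 = 57.0% → Lender A
FirstBank wins each loan-to-value group but Lender A wins overall — the comparison reverses. FirstBank's loans skew toward LTV over 85%, which has a lower base rate.

Yes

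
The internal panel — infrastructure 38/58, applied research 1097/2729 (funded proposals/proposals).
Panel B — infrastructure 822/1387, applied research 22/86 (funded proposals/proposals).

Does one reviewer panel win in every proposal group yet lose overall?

Infrastructure: the internal panel 38/58 = 65.5%, Panel B 822/1387 = 59.3% → the internal panel
Applied research: the internal panel 1097/2729 = 40.2%, Panel B 22/86 = 25.6% → the internal panel
Overall: the internal panel 1135/2787 = 40.7%, Panel B 844/1473 = 57.3% → Panel B
The internal panel wins each proposal group but Panel B wins overall — the comparison reverses. The internal panel's proposals skew toward applied research, which has a lower base rate.

Yes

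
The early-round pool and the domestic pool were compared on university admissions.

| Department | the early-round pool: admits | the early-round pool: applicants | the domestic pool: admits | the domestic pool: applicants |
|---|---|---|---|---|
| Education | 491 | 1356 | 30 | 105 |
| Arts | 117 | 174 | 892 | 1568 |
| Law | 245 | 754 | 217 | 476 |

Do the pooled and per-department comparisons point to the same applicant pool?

No

Education: the early-round pool 491/1356 = 36.2%, the domestic pool 30/105 = 28.6% → the early-round pool
Arts: the early-round pool 117/174 = 67.2%, the domestic pool 892/1568 = 56.9% → the early-round pool
Law: the early-round pool 245/754 = 32.5%, the domestic pool 217/476 = 45.6% → the domestic pool
Overall: the early-round pool 853/2284 = 37.3%, the domestic pool 1139/2149 = 53.0% → the domestic pool
Neither sweeps: the early-round pool wins 2 of 3 groups, the domestic pool wins 1. The domestic pool wins overall but not every group — no Simpson reversal.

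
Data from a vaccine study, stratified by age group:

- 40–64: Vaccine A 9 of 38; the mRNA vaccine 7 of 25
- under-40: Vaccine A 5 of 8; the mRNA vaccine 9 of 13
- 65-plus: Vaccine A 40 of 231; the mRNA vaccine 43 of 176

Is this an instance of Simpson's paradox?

No

40–64: Vaccine A 9/38 = 23.7%, the mRNA vaccine 7/25 = 28.0% → the mRNA vaccine
Under-40: Vaccine A 5/8 = 62.5%, the mRNA vaccine 9/13 = 69.2% → the mRNA vaccine
65-plus: Vaccine A 40/231 = 17.3%, the mRNA vaccine 43/176 = 24.4% → the mRNA vaccine
Overall: Vaccine A 54/277 = 19.5%, the mRNA vaccine 59/214 = 27.6% → the mRNA vaccine
The mRNA vaccine wins overall and in every age group — no reversal.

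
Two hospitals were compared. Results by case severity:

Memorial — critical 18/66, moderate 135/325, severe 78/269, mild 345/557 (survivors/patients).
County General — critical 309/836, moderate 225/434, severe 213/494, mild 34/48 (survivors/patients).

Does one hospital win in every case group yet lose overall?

Critical: Memorial 18/66 = 27.3%, County General 309/836 = 37.0% → County General
Moderate: Memorial 135/325 = 41.5%, County General 225/434 = 51.8% → County General
Severe: Memorial 78/269 = 29.0%, County General 213/494 = 43.1% → County General
Mild: Memorial 345/557 = 61.9%, County General 34/48 = 70.8% → County General
Overall: Memorial 576/1217 = 47.3%, County General 781/1812 = 43.1% → Memorial
County General wins each case group but Memorial wins overall — the comparison reverses. County General's patients skew toward critical, which has a lower base rate.

Yes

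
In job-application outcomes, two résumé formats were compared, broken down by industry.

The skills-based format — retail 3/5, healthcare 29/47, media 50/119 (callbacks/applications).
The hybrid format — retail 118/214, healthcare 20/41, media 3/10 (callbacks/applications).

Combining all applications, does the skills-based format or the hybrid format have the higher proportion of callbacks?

Retail: the skills-based format 3/5 = 60.0%, the hybrid format 118/214 = 55.1% → the skills-based format
Healthcare: the skills-based format 29/47 = 61.7%, the hybrid format 20/41 = 48.8% → the skills-based format
Media: the skills-based format 50/119 = 42.0%, the hybrid format 3/10 = 30.0% → the skills-based format
Overall: the skills-based format 82/171 = 48.0%, the hybrid format 141/265 = 53.2% → the hybrid format
(The skills-based format wins every industry group but the hybrid format wins overall — the skills-based format's applications skew toward the low-rate media group.)

the hybrid format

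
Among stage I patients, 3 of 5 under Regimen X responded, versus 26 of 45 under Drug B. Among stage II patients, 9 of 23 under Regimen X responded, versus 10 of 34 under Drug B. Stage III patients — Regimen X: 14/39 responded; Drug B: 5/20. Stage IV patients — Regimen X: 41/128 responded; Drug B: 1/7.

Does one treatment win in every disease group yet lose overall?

Stage I: Regimen X 3/5 = 60.0%, Drug B 26/45 = 57.8% → Regimen X
Stage II: Regimen X 9/23 = 39.1%, Drug B 10/34 = 29.4% → Regimen X
Stage III: Regimen X 14/39 = 35.9%, Drug B 5/20 = 25.0% → Regimen X
Stage IV: Regimen X 41/128 = 32.0%, Drug B 1/7 = 14.3% → Regimen X
Overall: Regimen X 67/195 = 34.4%, Drug B 42/106 = 39.6% → Drug B
Regimen X wins each disease group but Drug B wins overall — the comparison reverses. Regimen X's patients skew toward stage IV, which has a lower base rate.

Yes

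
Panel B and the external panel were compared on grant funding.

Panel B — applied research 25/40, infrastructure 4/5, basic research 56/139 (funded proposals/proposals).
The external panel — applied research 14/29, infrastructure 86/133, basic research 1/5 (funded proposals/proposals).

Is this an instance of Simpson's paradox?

Yes

Applied research: Panel B 25/40 = 62.5%, the external panel 14/29 = 48.3% → Panel B
Infrastructure: Panel B 4/5 = 80.0%, the external panel 86/133 = 64.7% → Panel B
Basic research: Panel B 56/139 = 40.3%, the external panel 1/5 = 20.0% → Panel B
Overall: Panel B 85/184 = 46.2%, the external panel 101/167 = 60.5% → the external panel
Panel B wins each proposal group but the external panel wins overall — the comparison reverses. Panel B's proposals skew toward basic research, which has a lower base rate.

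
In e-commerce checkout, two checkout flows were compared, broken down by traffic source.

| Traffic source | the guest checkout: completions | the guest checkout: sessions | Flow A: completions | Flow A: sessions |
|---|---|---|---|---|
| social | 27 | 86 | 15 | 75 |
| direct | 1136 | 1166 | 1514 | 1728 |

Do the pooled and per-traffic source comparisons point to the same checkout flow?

Social: the guest checkout 27/86 = 31.4%, Flow A 15/75 = 20.0% → the guest checkout
Direct: the guest checkout 1136/1166 = 97.4%, Flow A 1514/1728 = 87.6% → the guest checkout
Overall: the guest checkout 1163/1252 = 92.9%, Flow A 1529/1803 = 84.8% → the guest checkout
The guest checkout wins overall and in every traffic group — no reversal.

Yes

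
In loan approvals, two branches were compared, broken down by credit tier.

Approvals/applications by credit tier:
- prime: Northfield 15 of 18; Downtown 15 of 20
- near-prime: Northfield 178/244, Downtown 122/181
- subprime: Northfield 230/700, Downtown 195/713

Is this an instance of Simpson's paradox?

Prime: Northfield 15/18 = 83.3%, Downtown 15/20 = 75.0% → Northfield
Near-prime: Northfield 178/244 = 73.0%, Downtown 122/181 = 67.4% → Northfield
Subprime: Northfield 230/700 = 32.9%, Downtown 195/713 = 27.3% → Northfield
Overall: Northfield 423/962 = 44.0%, Downtown 332/914 = 36.3% → Northfield
Northfield wins overall and in every credit group — no reversal.

No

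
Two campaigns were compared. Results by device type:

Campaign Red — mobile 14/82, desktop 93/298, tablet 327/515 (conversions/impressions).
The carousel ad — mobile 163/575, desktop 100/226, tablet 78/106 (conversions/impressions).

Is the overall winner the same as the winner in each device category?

No

Mobile: Campaign Red 14/82 = 17.1%, the carousel ad 163/575 = 28.3% → the carousel ad
Desktop: Campaign Red 93/298 = 31.2%, the carousel ad 100/226 = 44.2% → the carousel ad
Tablet: Campaign Red 327/515 = 63.5%, the carousel ad 78/106 = 73.6% → the carousel ad
Overall: Campaign Red 434/895 = 48.5%, the carousel ad 341/907 = 37.6% → Campaign Red
The carousel ad wins each device group but Campaign Red wins overall — the comparison reverses. The carousel ad's impressions skew toward mobile, which has a lower base rate.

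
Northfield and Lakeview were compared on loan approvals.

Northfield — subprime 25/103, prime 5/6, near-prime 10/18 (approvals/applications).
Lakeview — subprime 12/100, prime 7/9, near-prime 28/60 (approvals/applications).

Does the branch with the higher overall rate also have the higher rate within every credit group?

Yes

Subprime: Northfield 25/103 = 24.3%, Lakeview 12/100 = 12.0% → Northfield
Prime: Northfield 5/6 = 83.3%, Lakeview 7/9 = 77.8% → Northfield
Near-prime: Northfield 10/18 = 55.6%, Lakeview 28/60 = 46.7% → Northfield
Overall: Northfield 40/127 = 31.5%, Lakeview 47/169 = 27.8% → Northfield
Northfield wins overall and in every credit group — no reversal.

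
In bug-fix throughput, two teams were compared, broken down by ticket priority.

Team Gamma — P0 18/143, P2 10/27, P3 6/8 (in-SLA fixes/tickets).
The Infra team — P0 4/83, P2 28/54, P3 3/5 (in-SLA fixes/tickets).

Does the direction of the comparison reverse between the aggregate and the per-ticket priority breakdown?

P0: Team Gamma 18/143 = 12.6%, the Infra team 4/83 = 4.8% → Team Gamma
P2: Team Gamma 10/27 = 37.0%, the Infra team 28/54 = 51.9% → the Infra team
P3: Team Gamma 6/8 = 75.0%, the Infra team 3/5 = 60.0% → Team Gamma
Overall: Team Gamma 34/178 = 19.1%, the Infra team 35/142 = 24.6% → the Infra team
Neither sweeps: Team Gamma wins 2 of 3 groups, the Infra team wins 1. The Infra team wins overall but not every group — no Simpson reversal.

No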